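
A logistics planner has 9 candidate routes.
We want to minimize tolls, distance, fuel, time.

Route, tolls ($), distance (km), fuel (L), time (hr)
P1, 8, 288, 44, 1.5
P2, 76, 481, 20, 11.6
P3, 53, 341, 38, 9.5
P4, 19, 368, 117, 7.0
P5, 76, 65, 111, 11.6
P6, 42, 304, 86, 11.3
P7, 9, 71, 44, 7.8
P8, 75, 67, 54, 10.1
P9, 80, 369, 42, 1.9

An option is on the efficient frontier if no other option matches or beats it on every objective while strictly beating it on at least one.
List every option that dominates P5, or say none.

none

P1: worse on distance (288 vs 65).
P2: worse on distance (481 vs 65).
P3: worse on distance (341 vs 65).
P4: worse on distance (368 vs 65).
P6: worse on distance (304 vs 65).
P7: worse on distance (71 vs 65).
P8: worse on distance (67 vs 65).
P9: worse on tolls (80 vs 76).
No option dominates P5.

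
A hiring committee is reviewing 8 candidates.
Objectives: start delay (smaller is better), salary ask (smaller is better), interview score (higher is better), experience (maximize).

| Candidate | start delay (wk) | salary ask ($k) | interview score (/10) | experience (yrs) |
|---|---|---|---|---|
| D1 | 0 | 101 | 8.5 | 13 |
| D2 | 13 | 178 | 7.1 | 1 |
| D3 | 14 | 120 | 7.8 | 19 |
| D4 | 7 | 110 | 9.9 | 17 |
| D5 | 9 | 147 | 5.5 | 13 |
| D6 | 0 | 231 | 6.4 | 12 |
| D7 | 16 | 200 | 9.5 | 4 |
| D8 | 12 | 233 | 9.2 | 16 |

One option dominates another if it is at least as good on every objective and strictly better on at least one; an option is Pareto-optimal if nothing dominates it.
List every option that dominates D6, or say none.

D1

D1: start delay 0≤0, salary ask 101≤231, interview score 8.5≥6.4, experience 13≥12 — dominates D6.
Others (D2, D3, D4, D5, D7, D8) are each worse than D6 on at least one objective.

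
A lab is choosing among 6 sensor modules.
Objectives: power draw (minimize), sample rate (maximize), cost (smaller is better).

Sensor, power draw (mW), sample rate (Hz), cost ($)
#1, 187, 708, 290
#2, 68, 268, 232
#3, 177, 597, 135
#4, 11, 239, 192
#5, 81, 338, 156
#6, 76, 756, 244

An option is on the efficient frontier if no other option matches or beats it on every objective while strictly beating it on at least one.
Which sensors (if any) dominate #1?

#6: power draw 76≤187, sample rate 756≥708, cost 244≤290 — dominates #1.
Others (#2, #3, #4, #5) are each worse than #1 on at least one objective.

#6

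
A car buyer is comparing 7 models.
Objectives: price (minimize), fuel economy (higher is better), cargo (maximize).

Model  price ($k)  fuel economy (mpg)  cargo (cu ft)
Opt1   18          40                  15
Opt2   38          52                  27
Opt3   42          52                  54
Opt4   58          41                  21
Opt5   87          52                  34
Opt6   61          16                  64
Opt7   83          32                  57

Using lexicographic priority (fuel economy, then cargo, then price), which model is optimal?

Opt3

First maximize fuel economy: best is 52, kept {Opt2, Opt3, Opt5}.
Then maximize cargo: best is 54, kept {Opt3}.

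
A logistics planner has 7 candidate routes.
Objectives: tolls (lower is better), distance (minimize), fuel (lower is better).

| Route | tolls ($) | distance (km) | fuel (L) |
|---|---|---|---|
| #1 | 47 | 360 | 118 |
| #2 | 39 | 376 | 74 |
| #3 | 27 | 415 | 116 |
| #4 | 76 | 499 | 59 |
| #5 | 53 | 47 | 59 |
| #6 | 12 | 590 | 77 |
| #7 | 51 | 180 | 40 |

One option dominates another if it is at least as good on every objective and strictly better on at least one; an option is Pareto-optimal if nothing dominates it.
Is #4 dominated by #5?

Yes

#5 vs #4: tolls 53≤76, distance 47≤499, fuel 59≤59 — #5 is at least as good on every objective with at least one strict improvement.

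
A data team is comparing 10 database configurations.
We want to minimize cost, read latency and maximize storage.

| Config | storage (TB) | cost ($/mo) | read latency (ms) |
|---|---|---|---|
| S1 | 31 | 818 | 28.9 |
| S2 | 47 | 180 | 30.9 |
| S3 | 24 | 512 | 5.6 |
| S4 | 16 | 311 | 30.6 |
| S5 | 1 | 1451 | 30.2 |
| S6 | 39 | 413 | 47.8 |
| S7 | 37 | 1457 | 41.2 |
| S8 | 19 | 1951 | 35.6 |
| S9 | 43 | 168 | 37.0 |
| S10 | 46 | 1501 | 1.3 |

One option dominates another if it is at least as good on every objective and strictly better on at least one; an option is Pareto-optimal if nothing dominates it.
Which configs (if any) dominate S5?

S1: storage 31≥1, cost 818≤1451, read latency 28.9≤30.2 — dominates S5.
S3: storage 24≥1, cost 512≤1451, read latency 5.6≤30.2 — dominates S5.
Others (S2, S4, S6, S7, S8, S9, S10) are each worse than S5 on at least one objective.

S1, S3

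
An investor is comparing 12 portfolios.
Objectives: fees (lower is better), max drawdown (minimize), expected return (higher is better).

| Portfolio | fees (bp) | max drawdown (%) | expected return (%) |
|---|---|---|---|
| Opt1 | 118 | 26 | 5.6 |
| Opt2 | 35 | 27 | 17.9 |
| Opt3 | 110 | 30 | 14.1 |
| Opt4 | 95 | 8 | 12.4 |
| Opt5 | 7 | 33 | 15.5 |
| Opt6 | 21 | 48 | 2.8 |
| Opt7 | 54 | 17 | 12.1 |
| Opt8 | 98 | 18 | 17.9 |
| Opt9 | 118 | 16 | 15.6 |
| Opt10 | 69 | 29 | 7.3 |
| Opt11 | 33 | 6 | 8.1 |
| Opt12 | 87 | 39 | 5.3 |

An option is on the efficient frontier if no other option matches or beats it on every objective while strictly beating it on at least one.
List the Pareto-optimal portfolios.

Opt2, Opt4, Opt5, Opt7, Opt8, Opt9, Opt11

Opt1: dominated by Opt4 (fees 95≤118, max drawdown 8≤26, expected return 12.4≥5.6).
Opt2: not dominated.
Opt3: dominated by Opt2 (fees 35≤110, max drawdown 27≤30, expected return 17.9≥14.1).
Opt4: not dominated.
Opt5: not dominated (best fees).
Opt6: dominated by Opt5 (fees 7≤21, max drawdown 33≤48, expected return 15.5≥2.8).
Opt7: not dominated.
Opt8: not dominated.
Opt9: not dominated.
Opt10: dominated by Opt2 (fees 35≤69, max drawdown 27≤29, expected return 17.9≥7.3).
Opt11: not dominated (best max drawdown).
Opt12: dominated by Opt2 (fees 35≤87, max drawdown 27≤39, expected return 17.9≥5.3).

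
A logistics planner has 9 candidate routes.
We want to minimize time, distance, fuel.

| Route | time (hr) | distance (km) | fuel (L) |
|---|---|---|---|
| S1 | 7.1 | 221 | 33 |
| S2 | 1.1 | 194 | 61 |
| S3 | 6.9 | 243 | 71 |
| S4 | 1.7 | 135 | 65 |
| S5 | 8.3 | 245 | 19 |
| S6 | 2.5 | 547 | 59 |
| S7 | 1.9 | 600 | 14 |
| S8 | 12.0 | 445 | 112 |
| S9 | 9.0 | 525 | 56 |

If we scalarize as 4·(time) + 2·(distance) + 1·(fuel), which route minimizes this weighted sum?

S1: 4·7.1 + 2·221 + 1·33 = 503.4
S2: 4·1.1 + 2·194 + 1·61 = 453.4
S3: 4·6.9 + 2·243 + 1·71 = 584.6
S4: 4·1.7 + 2·135 + 1·65 = 341.8
S5: 4·8.3 + 2·245 + 1·19 = 542.2
S6: 4·2.5 + 2·547 + 1·59 = 1163.0
S7: 4·1.9 + 2·600 + 1·14 = 1221.6
S8: 4·12.0 + 2·445 + 1·112 = 1050.0
S9: 4·9.0 + 2·525 + 1·56 = 1142.0
Lowest: S4 at 341.8.

S4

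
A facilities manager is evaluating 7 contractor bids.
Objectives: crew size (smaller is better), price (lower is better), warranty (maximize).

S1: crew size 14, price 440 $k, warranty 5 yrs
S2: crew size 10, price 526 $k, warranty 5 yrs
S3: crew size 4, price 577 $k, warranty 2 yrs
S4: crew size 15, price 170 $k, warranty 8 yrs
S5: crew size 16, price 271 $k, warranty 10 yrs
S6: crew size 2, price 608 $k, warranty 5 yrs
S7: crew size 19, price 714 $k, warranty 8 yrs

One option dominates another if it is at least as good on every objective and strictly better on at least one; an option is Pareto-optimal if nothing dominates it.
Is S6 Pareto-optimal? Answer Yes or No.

S1: worse on crew size (14 vs 2).
S2: worse on crew size (10 vs 2).
S3: worse on crew size (4 vs 2).
S4: worse on crew size (15 vs 2).
S5: worse on crew size (16 vs 2).
S7: worse on crew size (19 vs 2).
No option is at least as good as S6 on every objective and strictly better on one.

Yes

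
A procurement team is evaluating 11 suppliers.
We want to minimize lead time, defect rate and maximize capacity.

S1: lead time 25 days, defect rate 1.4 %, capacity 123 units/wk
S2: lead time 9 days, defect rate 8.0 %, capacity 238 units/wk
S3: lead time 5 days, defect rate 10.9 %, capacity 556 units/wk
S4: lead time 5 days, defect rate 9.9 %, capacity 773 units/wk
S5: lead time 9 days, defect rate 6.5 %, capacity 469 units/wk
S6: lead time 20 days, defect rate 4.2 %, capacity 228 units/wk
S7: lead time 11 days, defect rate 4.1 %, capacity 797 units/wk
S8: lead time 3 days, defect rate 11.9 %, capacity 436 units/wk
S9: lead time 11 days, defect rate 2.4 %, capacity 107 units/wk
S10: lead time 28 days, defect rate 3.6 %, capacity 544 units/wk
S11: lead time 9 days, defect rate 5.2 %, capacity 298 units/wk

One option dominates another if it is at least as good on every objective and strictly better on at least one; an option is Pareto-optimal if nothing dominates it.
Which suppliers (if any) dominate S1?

none

S2: worse on defect rate (8.0 vs 1.4).
S3: worse on defect rate (10.9 vs 1.4).
S4: worse on defect rate (9.9 vs 1.4).
S5: worse on defect rate (6.5 vs 1.4).
S6: worse on defect rate (4.2 vs 1.4).
S7: worse on defect rate (4.1 vs 1.4).
S8: worse on defect rate (11.9 vs 1.4).
S9: worse on defect rate (2.4 vs 1.4).
S10: worse on lead time (28 vs 25).
S11: worse on defect rate (5.2 vs 1.4).
No option dominates S1.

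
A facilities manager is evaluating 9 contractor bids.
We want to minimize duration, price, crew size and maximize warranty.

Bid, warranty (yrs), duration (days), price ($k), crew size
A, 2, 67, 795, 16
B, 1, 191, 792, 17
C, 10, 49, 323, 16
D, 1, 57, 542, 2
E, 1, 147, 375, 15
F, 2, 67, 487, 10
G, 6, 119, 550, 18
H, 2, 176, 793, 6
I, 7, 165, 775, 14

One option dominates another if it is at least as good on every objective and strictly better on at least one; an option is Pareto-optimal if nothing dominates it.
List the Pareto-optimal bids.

C, D, E, F, H, I

A: dominated by C (warranty 10≥2, duration 49≤67, price 323≤795, crew size 16≤16).
B: dominated by C (warranty 10≥1, duration 49≤191, price 323≤792, crew size 16≤17).
C: not dominated (best warranty).
D: not dominated (best crew size).
E: not dominated.
F: not dominated.
G: dominated by C (warranty 10≥6, duration 49≤119, price 323≤550, crew size 16≤18).
H: not dominated.
I: not dominated.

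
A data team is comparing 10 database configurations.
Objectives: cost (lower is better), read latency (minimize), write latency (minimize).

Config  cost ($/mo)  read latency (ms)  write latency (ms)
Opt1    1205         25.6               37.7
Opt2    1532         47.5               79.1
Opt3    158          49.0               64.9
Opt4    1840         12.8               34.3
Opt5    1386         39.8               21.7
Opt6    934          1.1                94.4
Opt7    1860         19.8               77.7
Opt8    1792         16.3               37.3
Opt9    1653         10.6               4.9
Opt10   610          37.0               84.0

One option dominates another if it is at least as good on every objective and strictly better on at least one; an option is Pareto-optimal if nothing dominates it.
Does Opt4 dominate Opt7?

Opt4 vs Opt7: cost 1840≤1860, read latency 12.8≤19.8, write latency 34.3≤77.7 — Opt4 is at least as good on every objective with at least one strict improvement.

Yes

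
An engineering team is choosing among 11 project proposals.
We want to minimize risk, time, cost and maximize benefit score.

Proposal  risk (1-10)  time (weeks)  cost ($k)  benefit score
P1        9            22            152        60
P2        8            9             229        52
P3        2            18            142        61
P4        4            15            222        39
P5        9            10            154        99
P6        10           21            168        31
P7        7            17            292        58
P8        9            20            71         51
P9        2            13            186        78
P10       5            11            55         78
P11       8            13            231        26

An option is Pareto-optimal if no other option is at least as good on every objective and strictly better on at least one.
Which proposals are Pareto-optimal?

P1: dominated by P3 (risk 2≤9, time 18≤22, cost 142≤152, benefit score 61≥60).
P2: not dominated (best time).
P3: not dominated.
P4: dominated by P9 (risk 2≤4, time 13≤15, cost 186≤222, benefit score 78≥39).
P5: not dominated (best benefit score).
P6: dominated by P3 (risk 2≤10, time 18≤21, cost 142≤168, benefit score 61≥31).
P7: dominated by P9 (risk 2≤7, time 13≤17, cost 186≤292, benefit score 78≥58).
P8: dominated by P10 (risk 5≤9, time 11≤20, cost 55≤71, benefit score 78≥51).
P9: not dominated.
P10: not dominated (best cost).
P11: dominated by P2 (risk 8≤8, time 9≤13, cost 229≤231, benefit score 52≥26).

P2, P3, P5, P9, P10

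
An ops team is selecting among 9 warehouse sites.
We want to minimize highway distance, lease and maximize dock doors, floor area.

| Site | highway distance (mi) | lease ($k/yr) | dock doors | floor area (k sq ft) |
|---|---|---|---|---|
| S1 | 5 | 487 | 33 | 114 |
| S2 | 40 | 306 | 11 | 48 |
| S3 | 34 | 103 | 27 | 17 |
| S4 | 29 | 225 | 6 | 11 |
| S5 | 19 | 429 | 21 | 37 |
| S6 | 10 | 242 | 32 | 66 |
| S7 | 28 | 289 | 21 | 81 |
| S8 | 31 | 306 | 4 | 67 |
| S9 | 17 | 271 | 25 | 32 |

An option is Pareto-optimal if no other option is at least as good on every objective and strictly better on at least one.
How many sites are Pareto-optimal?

5

S1: not dominated (best highway distance).
S2: dominated by S6 (highway distance 10≤40, lease 242≤306, dock doors 32≥11, floor area 66≥48).
S3: not dominated (best lease).
S4: not dominated.
S5: dominated by S6 (highway distance 10≤19, lease 242≤429, dock doors 32≥21, floor area 66≥37).
S6: not dominated.
S7: not dominated.
S8: dominated by S7 (highway distance 28≤31, lease 289≤306, dock doors 21≥4, floor area 81≥67).
S9: dominated by S6 (highway distance 10≤17, lease 242≤271, dock doors 32≥25, floor area 66≥32).
Pareto-optimal: S1, S3, S4, S6, S7 → 5.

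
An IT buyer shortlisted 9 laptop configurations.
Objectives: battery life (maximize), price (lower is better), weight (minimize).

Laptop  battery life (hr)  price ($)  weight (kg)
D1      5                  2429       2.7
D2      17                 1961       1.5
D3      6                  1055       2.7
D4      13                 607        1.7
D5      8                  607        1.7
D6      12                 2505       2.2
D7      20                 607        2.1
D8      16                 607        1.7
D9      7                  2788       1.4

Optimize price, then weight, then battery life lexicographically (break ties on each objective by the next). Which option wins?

First minimize price: best is 607, kept {D4, D5, D7, D8}.
Then minimize weight: best is 1.7, kept {D4, D5, D8}.
Then maximize battery life: best is 16, kept {D8}.

D8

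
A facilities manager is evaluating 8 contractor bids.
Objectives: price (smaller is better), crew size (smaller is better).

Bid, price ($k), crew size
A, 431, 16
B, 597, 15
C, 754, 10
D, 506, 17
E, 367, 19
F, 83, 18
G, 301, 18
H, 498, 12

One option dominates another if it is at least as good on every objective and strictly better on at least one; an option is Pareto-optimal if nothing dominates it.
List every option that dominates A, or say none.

B: worse on price (597 vs 431).
C: worse on price (754 vs 431).
D: worse on price (506 vs 431).
E: worse on crew size (19 vs 16).
F: worse on crew size (18 vs 16).
G: worse on crew size (18 vs 16).
H: worse on price (498 vs 431).
No option dominates A.

none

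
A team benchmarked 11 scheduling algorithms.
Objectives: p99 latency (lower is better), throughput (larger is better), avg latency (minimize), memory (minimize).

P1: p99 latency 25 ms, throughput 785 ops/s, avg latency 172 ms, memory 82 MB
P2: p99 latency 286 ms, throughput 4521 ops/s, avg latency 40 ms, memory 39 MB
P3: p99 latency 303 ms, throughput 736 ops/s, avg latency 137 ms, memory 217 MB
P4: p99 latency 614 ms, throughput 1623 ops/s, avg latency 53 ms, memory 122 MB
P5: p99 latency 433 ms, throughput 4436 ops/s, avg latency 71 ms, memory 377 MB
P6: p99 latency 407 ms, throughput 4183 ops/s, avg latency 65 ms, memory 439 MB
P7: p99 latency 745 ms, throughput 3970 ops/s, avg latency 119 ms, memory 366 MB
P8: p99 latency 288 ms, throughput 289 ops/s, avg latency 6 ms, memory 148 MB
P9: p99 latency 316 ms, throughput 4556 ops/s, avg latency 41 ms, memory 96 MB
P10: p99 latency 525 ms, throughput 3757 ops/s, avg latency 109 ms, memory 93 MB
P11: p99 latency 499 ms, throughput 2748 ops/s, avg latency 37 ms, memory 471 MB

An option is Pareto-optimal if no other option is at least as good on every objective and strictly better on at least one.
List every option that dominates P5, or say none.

P2: p99 latency 286≤433, throughput 4521≥4436, avg latency 40≤71, memory 39≤377 — dominates P5.
P9: p99 latency 316≤433, throughput 4556≥4436, avg latency 41≤71, memory 96≤377 — dominates P5.
Others (P1, P3, P4, P6, P7, P8, P10, P11) are each worse than P5 on at least one objective.

P2, P9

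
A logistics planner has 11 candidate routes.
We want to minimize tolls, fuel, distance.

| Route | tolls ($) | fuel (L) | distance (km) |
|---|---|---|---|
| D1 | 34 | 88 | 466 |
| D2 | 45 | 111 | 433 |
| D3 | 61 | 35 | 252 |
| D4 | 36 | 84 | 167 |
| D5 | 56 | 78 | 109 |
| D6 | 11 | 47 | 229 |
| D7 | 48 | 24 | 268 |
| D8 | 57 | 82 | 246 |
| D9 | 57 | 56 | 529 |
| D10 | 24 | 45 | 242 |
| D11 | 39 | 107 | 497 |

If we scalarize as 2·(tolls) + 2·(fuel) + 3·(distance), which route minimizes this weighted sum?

D5

D1: 2·34 + 2·88 + 3·466 = 1642
D2: 2·45 + 2·111 + 3·433 = 1611
D3: 2·61 + 2·35 + 3·252 = 948
D4: 2·36 + 2·84 + 3·167 = 741
D5: 2·56 + 2·78 + 3·109 = 595
D6: 2·11 + 2·47 + 3·229 = 803
D7: 2·48 + 2·24 + 3·268 = 948
D8: 2·57 + 2·82 + 3·246 = 1016
D9: 2·57 + 2·56 + 3·529 = 1813
D10: 2·24 + 2·45 + 3·242 = 864
D11: 2·39 + 2·107 + 3·497 = 1783
Lowest: D5 at 595.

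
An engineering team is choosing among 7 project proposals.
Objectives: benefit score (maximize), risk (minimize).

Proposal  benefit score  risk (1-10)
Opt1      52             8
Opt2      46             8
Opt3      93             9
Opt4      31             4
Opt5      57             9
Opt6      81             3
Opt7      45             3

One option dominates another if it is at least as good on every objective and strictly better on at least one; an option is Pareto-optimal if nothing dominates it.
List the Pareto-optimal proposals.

Opt1: dominated by Opt6 (benefit score 81≥52, risk 3≤8).
Opt2: dominated by Opt1 (benefit score 52≥46, risk 8≤8).
Opt3: not dominated (best benefit score).
Opt4: dominated by Opt6 (benefit score 81≥31, risk 3≤4).
Opt5: dominated by Opt3 (benefit score 93≥57, risk 9≤9).
Opt6: not dominated.
Opt7: dominated by Opt6 (benefit score 81≥45, risk 3≤3).

Opt3, Opt6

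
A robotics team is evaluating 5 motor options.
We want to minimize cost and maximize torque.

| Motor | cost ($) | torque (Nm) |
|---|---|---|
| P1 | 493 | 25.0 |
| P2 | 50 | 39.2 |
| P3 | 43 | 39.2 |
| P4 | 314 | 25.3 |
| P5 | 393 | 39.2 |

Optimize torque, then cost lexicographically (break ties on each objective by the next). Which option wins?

First maximize torque: best is 39.2, kept {P2, P3, P5}.
Then minimize cost: best is 43, kept {P3}.

P3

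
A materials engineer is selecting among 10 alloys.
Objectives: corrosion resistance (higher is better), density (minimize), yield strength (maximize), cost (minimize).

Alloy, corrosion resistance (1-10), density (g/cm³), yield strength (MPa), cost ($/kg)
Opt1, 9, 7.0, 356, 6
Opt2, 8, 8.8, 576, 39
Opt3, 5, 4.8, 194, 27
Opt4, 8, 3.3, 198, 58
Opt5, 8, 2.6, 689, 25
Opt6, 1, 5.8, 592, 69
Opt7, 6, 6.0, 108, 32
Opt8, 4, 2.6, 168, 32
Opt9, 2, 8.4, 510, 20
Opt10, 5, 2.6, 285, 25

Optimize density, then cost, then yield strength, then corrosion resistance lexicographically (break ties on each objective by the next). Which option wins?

First minimize density: best is 2.6, kept {Opt5, Opt8, Opt10}.
Then minimize cost: best is 25, kept {Opt5, Opt10}.
Then maximize yield strength: best is 689, kept {Opt5}.

Opt5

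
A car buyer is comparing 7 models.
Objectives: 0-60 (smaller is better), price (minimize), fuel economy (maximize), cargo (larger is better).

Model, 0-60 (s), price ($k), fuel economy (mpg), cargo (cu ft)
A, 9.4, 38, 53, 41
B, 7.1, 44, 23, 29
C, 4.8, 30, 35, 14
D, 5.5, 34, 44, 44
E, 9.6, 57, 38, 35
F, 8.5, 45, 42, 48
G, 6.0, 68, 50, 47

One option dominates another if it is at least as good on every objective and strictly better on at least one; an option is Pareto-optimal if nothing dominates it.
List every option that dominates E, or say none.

A, D, F

A: 0-60 9.4≤9.6, price 38≤57, fuel economy 53≥38, cargo 41≥35 — dominates E.
D: 0-60 5.5≤9.6, price 34≤57, fuel economy 44≥38, cargo 44≥35 — dominates E.
F: 0-60 8.5≤9.6, price 45≤57, fuel economy 42≥38, cargo 48≥35 — dominates E.
Others (B, C, G) are each worse than E on at least one objective.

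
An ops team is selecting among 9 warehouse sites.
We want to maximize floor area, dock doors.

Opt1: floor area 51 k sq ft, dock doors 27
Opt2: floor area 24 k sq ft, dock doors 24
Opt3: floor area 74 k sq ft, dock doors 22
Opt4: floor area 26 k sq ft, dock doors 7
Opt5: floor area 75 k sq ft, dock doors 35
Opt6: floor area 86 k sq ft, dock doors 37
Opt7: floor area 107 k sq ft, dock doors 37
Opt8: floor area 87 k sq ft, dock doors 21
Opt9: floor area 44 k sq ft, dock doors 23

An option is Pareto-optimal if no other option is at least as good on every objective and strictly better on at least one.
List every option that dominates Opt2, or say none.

Opt1, Opt5, Opt6, Opt7

Opt1: floor area 51≥24, dock doors 27≥24 — dominates Opt2.
Opt5: floor area 75≥24, dock doors 35≥24 — dominates Opt2.
Opt6: floor area 86≥24, dock doors 37≥24 — dominates Opt2.
Opt7: floor area 107≥24, dock doors 37≥24 — dominates Opt2.
Others (Opt3, Opt4, Opt8, Opt9) are each worse than Opt2 on at least one objective.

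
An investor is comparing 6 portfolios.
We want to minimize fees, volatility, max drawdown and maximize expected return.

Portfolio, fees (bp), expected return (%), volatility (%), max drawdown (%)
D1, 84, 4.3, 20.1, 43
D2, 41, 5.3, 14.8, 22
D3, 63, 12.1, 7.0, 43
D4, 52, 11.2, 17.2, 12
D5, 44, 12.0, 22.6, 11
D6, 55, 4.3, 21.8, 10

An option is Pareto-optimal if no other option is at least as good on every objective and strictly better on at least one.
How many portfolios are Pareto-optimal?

5

D1: dominated by D2 (fees 41≤84, expected return 5.3≥4.3, volatility 14.8≤20.1, max drawdown 22≤43).
D2: not dominated (best fees).
D3: not dominated (best expected return).
D4: not dominated.
D5: not dominated.
D6: not dominated (best max drawdown).
Pareto-optimal: D2, D3, D4, D5, D6 → 5.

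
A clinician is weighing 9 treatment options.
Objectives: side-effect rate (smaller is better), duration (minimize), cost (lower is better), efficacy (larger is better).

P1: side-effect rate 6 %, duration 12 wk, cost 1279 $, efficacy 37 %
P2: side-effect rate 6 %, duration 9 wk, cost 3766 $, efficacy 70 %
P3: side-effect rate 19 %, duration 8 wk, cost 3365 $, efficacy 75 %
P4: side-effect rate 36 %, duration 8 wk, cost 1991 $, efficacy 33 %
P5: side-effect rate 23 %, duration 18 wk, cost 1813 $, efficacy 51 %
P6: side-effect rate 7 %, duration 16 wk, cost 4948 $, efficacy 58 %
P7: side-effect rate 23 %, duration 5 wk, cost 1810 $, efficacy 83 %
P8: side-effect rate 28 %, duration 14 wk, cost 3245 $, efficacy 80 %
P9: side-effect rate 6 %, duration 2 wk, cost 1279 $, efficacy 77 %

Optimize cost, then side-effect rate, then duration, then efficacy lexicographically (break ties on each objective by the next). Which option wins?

P9

First minimize cost: best is 1279, kept {P1, P9}.
Then minimize side-effect rate: best is 6, kept {P1, P9}.
Then minimize duration: best is 2, kept {P9}.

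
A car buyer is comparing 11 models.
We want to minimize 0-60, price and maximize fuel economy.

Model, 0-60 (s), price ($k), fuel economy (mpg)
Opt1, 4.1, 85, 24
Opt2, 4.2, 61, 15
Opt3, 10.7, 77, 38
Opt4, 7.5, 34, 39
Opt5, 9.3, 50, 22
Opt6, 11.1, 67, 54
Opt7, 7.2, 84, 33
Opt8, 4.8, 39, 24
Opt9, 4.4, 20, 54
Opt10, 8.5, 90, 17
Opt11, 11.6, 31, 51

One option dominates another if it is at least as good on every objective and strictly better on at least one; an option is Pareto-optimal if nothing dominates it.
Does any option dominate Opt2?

No

Opt1: worse on price (85 vs 61).
Opt3: worse on 0-60 (10.7 vs 4.2).
Opt4: worse on 0-60 (7.5 vs 4.2).
Opt5: worse on 0-60 (9.3 vs 4.2).
Opt6: worse on 0-60 (11.1 vs 4.2).
Opt7: worse on 0-60 (7.2 vs 4.2).
Opt8: worse on 0-60 (4.8 vs 4.2).
Opt9: worse on 0-60 (4.4 vs 4.2).
Opt10: worse on 0-60 (8.5 vs 4.2).
Opt11: worse on 0-60 (11.6 vs 4.2).
No option is at least as good as Opt2 on every objective and strictly better on one.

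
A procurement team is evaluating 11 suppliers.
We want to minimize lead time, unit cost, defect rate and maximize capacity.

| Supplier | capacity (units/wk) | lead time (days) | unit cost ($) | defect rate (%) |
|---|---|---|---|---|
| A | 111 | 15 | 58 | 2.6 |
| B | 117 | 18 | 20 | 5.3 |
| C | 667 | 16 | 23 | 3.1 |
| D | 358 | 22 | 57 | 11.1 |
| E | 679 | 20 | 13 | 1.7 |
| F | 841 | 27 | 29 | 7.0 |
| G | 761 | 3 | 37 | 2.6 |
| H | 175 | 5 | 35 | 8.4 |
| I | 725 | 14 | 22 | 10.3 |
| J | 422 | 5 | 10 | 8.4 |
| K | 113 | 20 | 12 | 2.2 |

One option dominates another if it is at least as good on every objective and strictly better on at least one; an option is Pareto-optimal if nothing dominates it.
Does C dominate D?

C vs D: capacity 667≥358, lead time 16≤22, unit cost 23≤57, defect rate 3.1≤11.1 — C is at least as good on every objective with at least one strict improvement.

Yes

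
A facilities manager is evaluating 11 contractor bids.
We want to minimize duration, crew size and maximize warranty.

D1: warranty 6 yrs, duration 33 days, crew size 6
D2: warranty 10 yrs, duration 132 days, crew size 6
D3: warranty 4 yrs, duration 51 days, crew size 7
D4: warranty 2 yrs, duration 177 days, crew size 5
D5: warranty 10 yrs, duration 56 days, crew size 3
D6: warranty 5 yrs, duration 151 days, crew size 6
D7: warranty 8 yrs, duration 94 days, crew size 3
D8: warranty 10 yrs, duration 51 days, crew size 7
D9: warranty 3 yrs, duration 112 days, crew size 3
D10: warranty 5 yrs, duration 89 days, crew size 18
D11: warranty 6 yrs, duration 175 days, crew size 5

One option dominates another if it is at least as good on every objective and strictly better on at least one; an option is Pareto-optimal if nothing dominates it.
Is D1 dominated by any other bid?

No

D2: worse on duration (132 vs 33).
D3: worse on warranty (4 vs 6).
D4: worse on warranty (2 vs 6).
D5: worse on duration (56 vs 33).
D6: worse on warranty (5 vs 6).
D7: worse on duration (94 vs 33).
D8: worse on duration (51 vs 33).
D9: worse on warranty (3 vs 6).
D10: worse on warranty (5 vs 6).
D11: worse on duration (175 vs 33).
No option is at least as good as D1 on every objective and strictly better on one.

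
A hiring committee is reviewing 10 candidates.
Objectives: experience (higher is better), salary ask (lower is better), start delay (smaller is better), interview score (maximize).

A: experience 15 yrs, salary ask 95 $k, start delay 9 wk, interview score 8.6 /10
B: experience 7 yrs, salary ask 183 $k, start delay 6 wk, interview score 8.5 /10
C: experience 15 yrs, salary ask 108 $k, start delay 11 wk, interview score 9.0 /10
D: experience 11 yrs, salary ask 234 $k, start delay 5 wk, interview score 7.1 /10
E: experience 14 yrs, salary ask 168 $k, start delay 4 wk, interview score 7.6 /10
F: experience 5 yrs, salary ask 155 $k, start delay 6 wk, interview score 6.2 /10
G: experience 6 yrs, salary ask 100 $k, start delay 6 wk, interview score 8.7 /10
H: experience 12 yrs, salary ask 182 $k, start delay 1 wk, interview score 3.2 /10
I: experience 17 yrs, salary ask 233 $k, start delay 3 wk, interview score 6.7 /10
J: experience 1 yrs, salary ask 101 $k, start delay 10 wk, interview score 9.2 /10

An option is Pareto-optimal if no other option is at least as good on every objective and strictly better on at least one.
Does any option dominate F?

G vs F: experience 6≥5, salary ask 100≤155, start delay 6≤6, interview score 8.7≥6.2 — G is at least as good on every objective and strictly better on at least one, so G dominates F.

Yes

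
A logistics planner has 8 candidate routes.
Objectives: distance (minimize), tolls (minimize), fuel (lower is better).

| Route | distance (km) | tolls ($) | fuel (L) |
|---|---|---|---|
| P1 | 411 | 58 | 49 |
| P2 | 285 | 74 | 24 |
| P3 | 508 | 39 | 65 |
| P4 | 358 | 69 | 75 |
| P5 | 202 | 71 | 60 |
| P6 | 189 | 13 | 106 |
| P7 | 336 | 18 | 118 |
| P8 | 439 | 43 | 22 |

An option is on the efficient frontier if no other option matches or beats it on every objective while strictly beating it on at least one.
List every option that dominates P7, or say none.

P6

P6: distance 189≤336, tolls 13≤18, fuel 106≤118 — dominates P7.
Others (P1, P2, P3, P4, P5, P8) are each worse than P7 on at least one objective.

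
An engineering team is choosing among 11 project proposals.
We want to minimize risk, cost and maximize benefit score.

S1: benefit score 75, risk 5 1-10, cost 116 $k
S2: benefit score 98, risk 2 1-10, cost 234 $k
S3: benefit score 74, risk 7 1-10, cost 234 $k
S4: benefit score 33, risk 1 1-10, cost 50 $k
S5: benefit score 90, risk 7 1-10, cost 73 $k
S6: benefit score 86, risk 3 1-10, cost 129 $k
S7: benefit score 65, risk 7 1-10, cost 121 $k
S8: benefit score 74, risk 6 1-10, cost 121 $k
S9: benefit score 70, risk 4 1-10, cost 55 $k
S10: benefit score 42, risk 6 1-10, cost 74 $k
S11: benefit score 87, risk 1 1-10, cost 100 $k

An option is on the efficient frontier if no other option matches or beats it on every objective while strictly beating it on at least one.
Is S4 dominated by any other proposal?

S1: worse on risk (5 vs 1).
S2: worse on risk (2 vs 1).
S3: worse on risk (7 vs 1).
S5: worse on risk (7 vs 1).
S6: worse on risk (3 vs 1).
S7: worse on risk (7 vs 1).
S8: worse on risk (6 vs 1).
S9: worse on risk (4 vs 1).
S10: worse on risk (6 vs 1).
S11: worse on cost (100 vs 50).
No option is at least as good as S4 on every objective and strictly better on one.

No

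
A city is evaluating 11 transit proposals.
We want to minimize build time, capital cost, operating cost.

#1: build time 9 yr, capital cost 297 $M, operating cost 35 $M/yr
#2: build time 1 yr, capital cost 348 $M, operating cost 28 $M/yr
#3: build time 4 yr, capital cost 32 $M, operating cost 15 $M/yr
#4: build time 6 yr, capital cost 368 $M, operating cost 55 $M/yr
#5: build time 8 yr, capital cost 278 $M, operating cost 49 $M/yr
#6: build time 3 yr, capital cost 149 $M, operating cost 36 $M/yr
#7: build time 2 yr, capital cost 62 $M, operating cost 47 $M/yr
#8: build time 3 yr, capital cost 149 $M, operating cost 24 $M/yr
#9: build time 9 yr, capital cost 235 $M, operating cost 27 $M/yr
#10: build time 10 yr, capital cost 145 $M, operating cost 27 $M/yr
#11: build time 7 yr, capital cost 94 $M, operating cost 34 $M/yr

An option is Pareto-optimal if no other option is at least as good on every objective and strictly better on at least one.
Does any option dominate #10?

#3 vs #10: build time 4≤10, capital cost 32≤145, operating cost 15≤27 — #3 is at least as good on every objective and strictly better on at least one, so #3 dominates #10.

Yes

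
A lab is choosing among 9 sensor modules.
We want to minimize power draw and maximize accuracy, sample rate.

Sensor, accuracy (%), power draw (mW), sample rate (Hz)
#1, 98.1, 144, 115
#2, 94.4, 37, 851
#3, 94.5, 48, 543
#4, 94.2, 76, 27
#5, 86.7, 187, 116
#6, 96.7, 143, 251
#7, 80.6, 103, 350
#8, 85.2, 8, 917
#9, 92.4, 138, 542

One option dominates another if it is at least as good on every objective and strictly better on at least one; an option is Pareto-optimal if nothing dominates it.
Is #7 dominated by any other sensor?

#2 vs #7: accuracy 94.4≥80.6, power draw 37≤103, sample rate 851≥350 — #2 is at least as good on every objective and strictly better on at least one, so #2 dominates #7.

Yes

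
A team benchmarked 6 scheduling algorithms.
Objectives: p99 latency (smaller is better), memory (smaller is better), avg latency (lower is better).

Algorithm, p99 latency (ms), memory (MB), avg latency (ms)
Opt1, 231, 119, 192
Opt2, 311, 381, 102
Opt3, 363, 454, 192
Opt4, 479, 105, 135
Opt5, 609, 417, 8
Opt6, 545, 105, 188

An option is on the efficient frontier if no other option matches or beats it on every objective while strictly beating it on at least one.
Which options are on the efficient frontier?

Opt1: not dominated (best p99 latency).
Opt2: not dominated.
Opt3: dominated by Opt1 (p99 latency 231≤363, memory 119≤454, avg latency 192≤192).
Opt4: not dominated.
Opt5: not dominated (best avg latency).
Opt6: dominated by Opt4 (p99 latency 479≤545, memory 105≤105, avg latency 135≤188).

Opt1, Opt2, Opt4, Opt5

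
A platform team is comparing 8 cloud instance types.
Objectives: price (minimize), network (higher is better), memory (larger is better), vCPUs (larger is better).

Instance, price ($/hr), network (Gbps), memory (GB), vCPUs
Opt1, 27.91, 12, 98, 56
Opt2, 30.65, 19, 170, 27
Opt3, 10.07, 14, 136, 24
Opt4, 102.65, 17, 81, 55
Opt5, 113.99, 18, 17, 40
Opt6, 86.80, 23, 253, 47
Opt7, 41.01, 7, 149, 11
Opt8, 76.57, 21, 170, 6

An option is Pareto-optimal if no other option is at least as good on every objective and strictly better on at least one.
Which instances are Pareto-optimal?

Opt1, Opt2, Opt3, Opt4, Opt6, Opt8

Opt1: not dominated (best vCPUs).
Opt2: not dominated.
Opt3: not dominated (best price).
Opt4: not dominated.
Opt5: dominated by Opt6 (price 86.80≤113.99, network 23≥18, memory 253≥17, vCPUs 47≥40).
Opt6: not dominated (best network).
Opt7: dominated by Opt2 (price 30.65≤41.01, network 19≥7, memory 170≥149, vCPUs 27≥11).
Opt8: not dominated.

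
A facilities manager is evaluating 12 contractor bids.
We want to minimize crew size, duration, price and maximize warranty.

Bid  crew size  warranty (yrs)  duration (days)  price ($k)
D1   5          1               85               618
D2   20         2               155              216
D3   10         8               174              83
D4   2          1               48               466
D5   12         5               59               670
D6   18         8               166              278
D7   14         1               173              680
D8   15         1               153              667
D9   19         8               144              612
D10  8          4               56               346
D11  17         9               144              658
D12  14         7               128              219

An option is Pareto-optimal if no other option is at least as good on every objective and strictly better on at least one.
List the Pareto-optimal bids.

D2, D3, D4, D5, D6, D9, D10, D11, D12

D1: dominated by D4 (crew size 2≤5, warranty 1≥1, duration 48≤85, price 466≤618).
D2: not dominated.
D3: not dominated (best price).
D4: not dominated (best crew size).
D5: not dominated.
D6: not dominated.
D7: dominated by D1 (crew size 5≤14, warranty 1≥1, duration 85≤173, price 618≤680).
D8: dominated by D1 (crew size 5≤15, warranty 1≥1, duration 85≤153, price 618≤667).
D9: not dominated.
D10: not dominated.
D11: not dominated (best warranty).
D12: not dominated.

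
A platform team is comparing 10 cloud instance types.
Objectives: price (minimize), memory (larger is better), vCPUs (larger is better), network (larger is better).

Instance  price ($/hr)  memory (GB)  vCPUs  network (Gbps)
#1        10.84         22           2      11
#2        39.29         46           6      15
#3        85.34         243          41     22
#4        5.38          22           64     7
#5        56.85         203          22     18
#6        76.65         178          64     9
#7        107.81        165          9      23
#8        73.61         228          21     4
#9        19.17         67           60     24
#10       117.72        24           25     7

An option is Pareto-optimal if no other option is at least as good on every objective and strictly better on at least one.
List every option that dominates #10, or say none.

#3: price 85.34≤117.72, memory 243≥24, vCPUs 41≥25, network 22≥7 — dominates #10.
#6: price 76.65≤117.72, memory 178≥24, vCPUs 64≥25, network 9≥7 — dominates #10.
#9: price 19.17≤117.72, memory 67≥24, vCPUs 60≥25, network 24≥7 — dominates #10.
Others (#1, #2, #4, #5, #7, #8) are each worse than #10 on at least one objective.

#3, #6, #9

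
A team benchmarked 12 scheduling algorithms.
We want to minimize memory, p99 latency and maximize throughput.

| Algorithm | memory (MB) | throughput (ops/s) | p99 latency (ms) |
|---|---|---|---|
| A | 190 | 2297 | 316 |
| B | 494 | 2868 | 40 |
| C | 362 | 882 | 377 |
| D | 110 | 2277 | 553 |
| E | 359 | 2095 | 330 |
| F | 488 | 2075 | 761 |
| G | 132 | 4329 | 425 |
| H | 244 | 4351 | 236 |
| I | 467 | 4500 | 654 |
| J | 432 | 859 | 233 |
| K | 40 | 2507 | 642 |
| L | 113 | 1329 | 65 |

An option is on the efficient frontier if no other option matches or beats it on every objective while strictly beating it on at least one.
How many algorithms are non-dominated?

A: not dominated.
B: not dominated (best p99 latency).
C: dominated by A (memory 190≤362, throughput 2297≥882, p99 latency 316≤377).
D: not dominated.
E: dominated by A (memory 190≤359, throughput 2297≥2095, p99 latency 316≤330).
F: dominated by A (memory 190≤488, throughput 2297≥2075, p99 latency 316≤761).
G: not dominated.
H: not dominated.
I: not dominated (best throughput).
J: dominated by L (memory 113≤432, throughput 1329≥859, p99 latency 65≤233).
K: not dominated (best memory).
L: not dominated.
Pareto-optimal: A, B, D, G, H, I, K, L → 8.

8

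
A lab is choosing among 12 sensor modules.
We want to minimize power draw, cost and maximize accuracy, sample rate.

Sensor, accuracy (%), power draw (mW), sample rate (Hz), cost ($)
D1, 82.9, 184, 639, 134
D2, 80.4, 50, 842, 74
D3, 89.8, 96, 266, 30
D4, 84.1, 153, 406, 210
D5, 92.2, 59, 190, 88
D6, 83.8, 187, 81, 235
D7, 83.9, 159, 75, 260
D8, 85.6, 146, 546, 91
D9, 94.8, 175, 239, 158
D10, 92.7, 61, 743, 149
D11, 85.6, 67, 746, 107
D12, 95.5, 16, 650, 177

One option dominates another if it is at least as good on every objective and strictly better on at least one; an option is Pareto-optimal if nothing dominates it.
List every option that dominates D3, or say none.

none

D1: worse on accuracy (82.9 vs 89.8).
D2: worse on accuracy (80.4 vs 89.8).
D4: worse on accuracy (84.1 vs 89.8).
D5: worse on sample rate (190 vs 266).
D6: worse on accuracy (83.8 vs 89.8).
D7: worse on accuracy (83.9 vs 89.8).
D8: worse on accuracy (85.6 vs 89.8).
D9: worse on power draw (175 vs 96).
D10: worse on cost (149 vs 30).
D11: worse on accuracy (85.6 vs 89.8).
D12: worse on cost (177 vs 30).
No option dominates D3.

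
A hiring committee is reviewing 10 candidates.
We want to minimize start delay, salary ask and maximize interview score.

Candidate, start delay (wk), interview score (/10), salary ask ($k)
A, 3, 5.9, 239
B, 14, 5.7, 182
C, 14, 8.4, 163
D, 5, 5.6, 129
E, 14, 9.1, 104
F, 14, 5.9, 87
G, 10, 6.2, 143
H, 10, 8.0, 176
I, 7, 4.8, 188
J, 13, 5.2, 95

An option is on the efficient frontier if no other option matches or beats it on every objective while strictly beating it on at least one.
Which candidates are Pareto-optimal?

A, D, E, F, G, H, J

A: not dominated (best start delay).
B: dominated by C (start delay 14≤14, interview score 8.4≥5.7, salary ask 163≤182).
C: dominated by E (start delay 14≤14, interview score 9.1≥8.4, salary ask 104≤163).
D: not dominated.
E: not dominated (best interview score).
F: not dominated (best salary ask).
G: not dominated.
H: not dominated.
I: dominated by D (start delay 5≤7, interview score 5.6≥4.8, salary ask 129≤188).
J: not dominated.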